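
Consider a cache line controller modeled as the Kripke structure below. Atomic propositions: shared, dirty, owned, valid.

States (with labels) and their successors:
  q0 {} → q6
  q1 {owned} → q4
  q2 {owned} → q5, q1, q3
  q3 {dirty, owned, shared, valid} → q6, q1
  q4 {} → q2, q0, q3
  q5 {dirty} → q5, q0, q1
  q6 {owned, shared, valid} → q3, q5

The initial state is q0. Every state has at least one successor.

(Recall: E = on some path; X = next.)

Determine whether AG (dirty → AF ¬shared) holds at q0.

No

States satisfying dirty → AF ¬shared: {q0, q1, q2, q4, q5, q6}.
States satisfying AG (dirty → AF ¬shared): ∅.
q3 is reachable from q0 and violates dirty → AF ¬shared, so AG fails at q0.
q0 ∉ Sat(AG (dirty → AF ¬shared)).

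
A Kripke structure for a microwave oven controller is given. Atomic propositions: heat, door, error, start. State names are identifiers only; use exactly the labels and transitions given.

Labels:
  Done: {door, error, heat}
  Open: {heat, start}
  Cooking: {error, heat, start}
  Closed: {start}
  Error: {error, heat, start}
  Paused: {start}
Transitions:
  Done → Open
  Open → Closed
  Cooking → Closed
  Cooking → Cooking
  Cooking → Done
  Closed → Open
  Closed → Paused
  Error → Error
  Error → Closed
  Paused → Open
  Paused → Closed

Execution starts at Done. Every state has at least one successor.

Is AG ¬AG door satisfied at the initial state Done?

States satisfying ¬AG door: {Done, Open, Cooking, Closed, Error, Paused}.
States satisfying AG ¬AG door: {Done, Open, Cooking, Closed, Error, Paused}.
Every state reachable from Done satisfies ¬AG door.
Done ∈ Sat(AG ¬AG door).

Yes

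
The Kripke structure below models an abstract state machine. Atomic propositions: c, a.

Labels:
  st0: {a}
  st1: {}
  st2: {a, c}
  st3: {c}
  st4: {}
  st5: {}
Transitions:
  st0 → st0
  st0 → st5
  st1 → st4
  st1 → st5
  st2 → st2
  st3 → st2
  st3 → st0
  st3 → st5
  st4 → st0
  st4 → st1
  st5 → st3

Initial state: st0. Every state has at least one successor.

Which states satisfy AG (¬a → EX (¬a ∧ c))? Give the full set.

States satisfying ¬a → EX (¬a ∧ c): {st0, st2, st5}.
States satisfying AG (¬a → EX (¬a ∧ c)): {st2}.

{st2}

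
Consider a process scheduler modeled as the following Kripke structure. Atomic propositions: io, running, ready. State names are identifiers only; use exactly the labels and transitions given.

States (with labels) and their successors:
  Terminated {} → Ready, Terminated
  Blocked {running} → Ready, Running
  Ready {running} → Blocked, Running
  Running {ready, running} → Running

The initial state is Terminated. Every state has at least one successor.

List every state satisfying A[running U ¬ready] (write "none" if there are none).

{Terminated, Blocked, Ready}

States satisfying running: {Blocked, Ready, Running}.
States satisfying ¬ready: {Terminated, Blocked, Ready}.
States satisfying A[running U ¬ready]: {Terminated, Blocked, Ready}.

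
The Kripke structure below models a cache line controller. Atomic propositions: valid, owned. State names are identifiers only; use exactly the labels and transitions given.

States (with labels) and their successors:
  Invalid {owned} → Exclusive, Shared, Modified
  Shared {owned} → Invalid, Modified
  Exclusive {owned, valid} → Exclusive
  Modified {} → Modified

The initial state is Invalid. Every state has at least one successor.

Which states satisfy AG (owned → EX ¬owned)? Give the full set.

{Modified}

States satisfying owned → EX ¬owned: {Invalid, Shared, Modified}.
States satisfying AG (owned → EX ¬owned): {Modified}.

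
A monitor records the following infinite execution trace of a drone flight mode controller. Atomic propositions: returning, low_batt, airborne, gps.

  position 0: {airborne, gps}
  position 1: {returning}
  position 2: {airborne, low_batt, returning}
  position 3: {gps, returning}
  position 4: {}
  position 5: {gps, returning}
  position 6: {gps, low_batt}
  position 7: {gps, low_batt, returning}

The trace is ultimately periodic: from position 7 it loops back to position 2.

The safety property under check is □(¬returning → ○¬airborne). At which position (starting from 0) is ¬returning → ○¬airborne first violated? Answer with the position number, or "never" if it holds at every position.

never

¬returning → ○¬airborne holds at every position 0..7, and those are all the positions the trace ever visits, so the invariant □(¬returning → ○¬airborne) is never violated.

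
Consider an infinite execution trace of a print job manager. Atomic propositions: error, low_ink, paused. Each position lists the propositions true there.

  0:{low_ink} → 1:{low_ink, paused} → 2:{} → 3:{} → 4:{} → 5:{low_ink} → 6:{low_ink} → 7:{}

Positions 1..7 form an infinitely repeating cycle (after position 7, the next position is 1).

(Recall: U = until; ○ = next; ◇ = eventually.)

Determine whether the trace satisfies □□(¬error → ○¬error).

□(¬error → ○¬error) holds at every position 0..7, and those are all positions ever visited, so □□(¬error → ○¬error) holds.

Yes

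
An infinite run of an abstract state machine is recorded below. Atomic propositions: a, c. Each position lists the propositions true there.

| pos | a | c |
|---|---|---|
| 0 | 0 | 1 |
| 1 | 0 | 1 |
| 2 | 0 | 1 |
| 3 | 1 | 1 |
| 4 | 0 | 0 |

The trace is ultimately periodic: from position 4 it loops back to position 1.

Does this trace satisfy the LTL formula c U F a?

Walking from position 0: F a first holds at position 0, and c holds at every earlier position along the way, so c U F a holds.

Yes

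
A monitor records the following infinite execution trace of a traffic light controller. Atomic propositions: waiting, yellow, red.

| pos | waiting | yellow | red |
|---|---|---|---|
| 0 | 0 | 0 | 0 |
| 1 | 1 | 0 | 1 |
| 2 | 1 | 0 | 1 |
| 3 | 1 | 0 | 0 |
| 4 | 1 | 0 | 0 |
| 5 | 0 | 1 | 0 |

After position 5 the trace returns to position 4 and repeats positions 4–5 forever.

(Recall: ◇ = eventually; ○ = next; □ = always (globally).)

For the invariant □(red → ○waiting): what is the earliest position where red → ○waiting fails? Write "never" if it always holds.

red → ○waiting holds at every position 0..5, and those are all the positions the trace ever visits, so the invariant □(red → ○waiting) is never violated.

never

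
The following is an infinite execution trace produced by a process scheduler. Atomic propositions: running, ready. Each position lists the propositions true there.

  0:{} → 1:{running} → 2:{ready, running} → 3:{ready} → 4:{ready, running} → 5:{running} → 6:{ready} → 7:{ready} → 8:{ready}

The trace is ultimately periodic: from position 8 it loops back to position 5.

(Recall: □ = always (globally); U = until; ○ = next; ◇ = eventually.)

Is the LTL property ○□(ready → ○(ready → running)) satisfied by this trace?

Violated

The position after 0 is 1; □(ready → ○(ready → running)) is false there.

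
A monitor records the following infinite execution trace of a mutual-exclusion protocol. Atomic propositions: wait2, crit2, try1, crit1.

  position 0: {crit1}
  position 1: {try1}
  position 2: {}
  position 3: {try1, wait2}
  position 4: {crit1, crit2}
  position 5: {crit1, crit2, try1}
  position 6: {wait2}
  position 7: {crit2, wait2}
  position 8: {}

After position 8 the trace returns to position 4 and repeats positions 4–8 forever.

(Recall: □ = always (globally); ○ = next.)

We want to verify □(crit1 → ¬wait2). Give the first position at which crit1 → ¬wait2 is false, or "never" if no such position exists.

crit1 → ¬wait2 holds at every position 0..8, and those are all the positions the trace ever visits, so the invariant □(crit1 → ¬wait2) is never violated.

never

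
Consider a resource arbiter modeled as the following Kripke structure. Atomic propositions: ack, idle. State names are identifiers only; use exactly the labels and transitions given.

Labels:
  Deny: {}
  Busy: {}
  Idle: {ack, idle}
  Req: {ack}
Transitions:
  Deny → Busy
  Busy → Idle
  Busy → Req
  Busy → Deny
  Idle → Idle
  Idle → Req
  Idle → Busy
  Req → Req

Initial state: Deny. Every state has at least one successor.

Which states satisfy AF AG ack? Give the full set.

States satisfying AG ack: {Req}.
States satisfying AF AG ack: {Req}.

{Req}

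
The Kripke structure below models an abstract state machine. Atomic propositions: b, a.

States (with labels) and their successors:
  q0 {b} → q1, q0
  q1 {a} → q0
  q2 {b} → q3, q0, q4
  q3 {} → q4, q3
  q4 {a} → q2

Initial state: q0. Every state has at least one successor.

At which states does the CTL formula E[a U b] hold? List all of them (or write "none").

{q0, q1, q2, q4}

States satisfying a: {q1, q4}.
States satisfying b: {q0, q2}.
States satisfying E[a U b]: {q0, q1, q2, q4}.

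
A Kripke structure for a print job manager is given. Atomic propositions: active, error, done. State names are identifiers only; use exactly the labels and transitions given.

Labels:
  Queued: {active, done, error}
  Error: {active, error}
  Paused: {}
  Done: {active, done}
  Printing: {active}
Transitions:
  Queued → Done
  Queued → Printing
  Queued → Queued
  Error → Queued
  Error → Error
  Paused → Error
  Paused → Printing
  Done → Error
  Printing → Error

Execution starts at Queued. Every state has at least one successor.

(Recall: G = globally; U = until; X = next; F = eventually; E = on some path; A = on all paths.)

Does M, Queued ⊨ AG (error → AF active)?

States satisfying error → AF active: {Queued, Error, Paused, Done, Printing}.
States satisfying AG (error → AF active): {Queued, Error, Paused, Done, Printing}.
Every state reachable from Queued satisfies error → AF active.
Queued ∈ Sat(AG (error → AF active)).

Holds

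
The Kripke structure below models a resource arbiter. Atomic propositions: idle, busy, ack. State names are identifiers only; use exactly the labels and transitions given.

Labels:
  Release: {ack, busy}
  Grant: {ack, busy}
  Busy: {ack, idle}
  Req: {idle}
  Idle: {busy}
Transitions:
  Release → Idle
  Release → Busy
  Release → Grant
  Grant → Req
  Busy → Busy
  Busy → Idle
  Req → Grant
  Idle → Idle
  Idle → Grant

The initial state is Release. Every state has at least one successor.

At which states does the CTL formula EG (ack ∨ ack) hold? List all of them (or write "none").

{Release, Busy}

States satisfying ack ∨ ack: {Release, Grant, Busy}.
States satisfying EG (ack ∨ ack): {Release, Busy}.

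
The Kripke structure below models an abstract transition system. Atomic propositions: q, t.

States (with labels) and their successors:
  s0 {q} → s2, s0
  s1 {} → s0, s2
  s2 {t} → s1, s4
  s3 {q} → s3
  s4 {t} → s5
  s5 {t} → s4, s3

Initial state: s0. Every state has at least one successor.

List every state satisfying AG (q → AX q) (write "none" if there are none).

States satisfying q → AX q: {s1, s2, s3, s4, s5}.
States satisfying AG (q → AX q): {s3, s4, s5}.

{s3, s4, s5}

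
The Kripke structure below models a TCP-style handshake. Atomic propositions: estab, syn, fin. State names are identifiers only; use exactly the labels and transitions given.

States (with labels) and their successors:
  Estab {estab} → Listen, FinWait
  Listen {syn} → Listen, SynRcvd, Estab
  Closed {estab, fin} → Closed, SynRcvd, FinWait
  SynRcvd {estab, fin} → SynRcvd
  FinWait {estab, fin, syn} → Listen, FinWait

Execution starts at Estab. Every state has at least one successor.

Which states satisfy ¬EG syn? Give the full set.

{Estab, Closed, SynRcvd}

States satisfying syn: {Listen, FinWait}.
States satisfying EG syn: {Listen, FinWait}.
States satisfying ¬EG syn: {Estab, Closed, SynRcvd}.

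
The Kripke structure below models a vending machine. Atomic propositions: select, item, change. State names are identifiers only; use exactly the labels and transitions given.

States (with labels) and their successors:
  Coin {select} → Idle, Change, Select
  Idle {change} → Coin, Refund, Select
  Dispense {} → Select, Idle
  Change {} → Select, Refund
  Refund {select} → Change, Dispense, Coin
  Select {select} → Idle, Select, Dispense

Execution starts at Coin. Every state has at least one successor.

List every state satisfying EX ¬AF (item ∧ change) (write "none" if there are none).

{Coin, Idle, Dispense, Change, Refund, Select}

States satisfying ¬AF (item ∧ change): {Coin, Idle, Dispense, Change, Refund, Select}.
States satisfying EX ¬AF (item ∧ change): {Coin, Idle, Dispense, Change, Refund, Select}.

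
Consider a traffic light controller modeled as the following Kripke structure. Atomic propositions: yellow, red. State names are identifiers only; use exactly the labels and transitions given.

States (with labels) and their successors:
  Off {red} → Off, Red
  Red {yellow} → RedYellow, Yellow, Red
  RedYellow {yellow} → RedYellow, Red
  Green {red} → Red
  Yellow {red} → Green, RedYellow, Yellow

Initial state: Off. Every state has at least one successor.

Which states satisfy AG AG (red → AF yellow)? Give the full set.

none

States satisfying AG (red → AF yellow): ∅.
States satisfying AG AG (red → AF yellow): ∅.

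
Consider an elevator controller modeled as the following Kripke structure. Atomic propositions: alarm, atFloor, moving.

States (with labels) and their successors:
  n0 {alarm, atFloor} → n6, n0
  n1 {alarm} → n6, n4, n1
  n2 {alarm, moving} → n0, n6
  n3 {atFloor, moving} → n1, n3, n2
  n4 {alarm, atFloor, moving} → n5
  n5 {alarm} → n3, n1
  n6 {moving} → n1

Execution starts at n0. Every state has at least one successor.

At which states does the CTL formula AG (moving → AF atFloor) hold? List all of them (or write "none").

none

States satisfying moving → AF atFloor: {n0, n1, n3, n4, n5}.
States satisfying AG (moving → AF atFloor): ∅.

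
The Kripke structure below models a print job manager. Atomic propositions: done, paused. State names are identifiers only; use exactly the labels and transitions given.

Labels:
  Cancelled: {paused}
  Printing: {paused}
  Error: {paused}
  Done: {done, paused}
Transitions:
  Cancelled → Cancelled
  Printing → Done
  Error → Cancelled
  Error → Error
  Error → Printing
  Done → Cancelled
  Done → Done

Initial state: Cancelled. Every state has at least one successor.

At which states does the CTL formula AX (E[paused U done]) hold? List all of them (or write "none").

States satisfying E[paused U done]: {Printing, Error, Done}.
States satisfying AX (E[paused U done]): {Printing}.

{Printing}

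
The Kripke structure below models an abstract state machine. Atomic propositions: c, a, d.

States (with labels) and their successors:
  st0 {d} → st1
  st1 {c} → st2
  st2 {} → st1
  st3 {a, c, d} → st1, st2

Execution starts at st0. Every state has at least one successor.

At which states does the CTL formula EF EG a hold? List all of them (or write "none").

none

States satisfying EG a: ∅.
States satisfying EF EG a: ∅.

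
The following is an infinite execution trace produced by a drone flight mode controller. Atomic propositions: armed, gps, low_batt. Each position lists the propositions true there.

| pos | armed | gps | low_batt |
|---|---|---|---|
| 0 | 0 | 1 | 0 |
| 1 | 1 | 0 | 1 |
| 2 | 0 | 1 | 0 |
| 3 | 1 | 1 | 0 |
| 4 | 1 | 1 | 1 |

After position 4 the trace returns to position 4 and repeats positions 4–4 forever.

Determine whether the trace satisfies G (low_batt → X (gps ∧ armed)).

low_batt → X (gps ∧ armed) must hold at every position from 0 onward. It fails at position 1, so G (low_batt → X (gps ∧ armed)) is false.
Positions where low_batt holds: 1, 4.
Check X (gps ∧ armed) at each: 1→fails, 4→ok.

No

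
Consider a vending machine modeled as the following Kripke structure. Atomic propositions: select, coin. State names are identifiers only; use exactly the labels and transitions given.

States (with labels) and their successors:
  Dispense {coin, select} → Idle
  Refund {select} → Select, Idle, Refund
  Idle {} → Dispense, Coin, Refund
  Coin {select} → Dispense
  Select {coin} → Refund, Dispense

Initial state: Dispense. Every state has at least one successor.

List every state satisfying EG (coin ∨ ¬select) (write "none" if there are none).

{Dispense, Idle, Select}

States satisfying coin ∨ ¬select: {Dispense, Idle, Select}.
States satisfying EG (coin ∨ ¬select): {Dispense, Idle, Select}.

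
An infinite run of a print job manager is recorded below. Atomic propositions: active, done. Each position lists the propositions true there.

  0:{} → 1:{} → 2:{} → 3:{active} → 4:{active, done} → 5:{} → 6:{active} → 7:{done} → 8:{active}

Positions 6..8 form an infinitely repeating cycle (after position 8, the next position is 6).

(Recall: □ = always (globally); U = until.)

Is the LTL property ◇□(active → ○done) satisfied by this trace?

Does not hold

□(active → ○done) is false at every position 0..8, so it never becomes true and ◇□(active → ○done) fails.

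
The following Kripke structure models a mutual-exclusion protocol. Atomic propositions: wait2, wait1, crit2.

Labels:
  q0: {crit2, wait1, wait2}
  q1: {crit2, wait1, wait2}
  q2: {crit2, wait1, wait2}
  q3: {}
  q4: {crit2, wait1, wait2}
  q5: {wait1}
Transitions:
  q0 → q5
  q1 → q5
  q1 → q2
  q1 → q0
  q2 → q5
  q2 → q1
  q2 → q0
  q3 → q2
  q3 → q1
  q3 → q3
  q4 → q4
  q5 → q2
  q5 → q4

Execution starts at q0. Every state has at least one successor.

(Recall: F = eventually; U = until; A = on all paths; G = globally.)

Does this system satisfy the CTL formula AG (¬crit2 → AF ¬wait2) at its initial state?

Yes

States satisfying ¬crit2 → AF ¬wait2: {q0, q1, q2, q3, q4, q5}.
States satisfying AG (¬crit2 → AF ¬wait2): {q0, q1, q2, q3, q4, q5}.
Every state reachable from q0 satisfies ¬crit2 → AF ¬wait2.
q0 ∈ Sat(AG (¬crit2 → AF ¬wait2)).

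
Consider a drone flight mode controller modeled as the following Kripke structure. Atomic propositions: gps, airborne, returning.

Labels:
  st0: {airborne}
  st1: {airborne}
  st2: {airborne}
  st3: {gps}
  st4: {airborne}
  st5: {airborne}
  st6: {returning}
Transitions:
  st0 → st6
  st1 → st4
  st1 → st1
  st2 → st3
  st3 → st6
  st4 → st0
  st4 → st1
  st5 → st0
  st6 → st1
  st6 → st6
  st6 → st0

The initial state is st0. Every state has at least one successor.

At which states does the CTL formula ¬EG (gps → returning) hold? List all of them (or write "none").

{st2, st3}

States satisfying gps → returning: {st0, st1, st2, st4, st5, st6}.
States satisfying EG (gps → returning): {st0, st1, st4, st5, st6}.
States satisfying ¬EG (gps → returning): {st2, st3}.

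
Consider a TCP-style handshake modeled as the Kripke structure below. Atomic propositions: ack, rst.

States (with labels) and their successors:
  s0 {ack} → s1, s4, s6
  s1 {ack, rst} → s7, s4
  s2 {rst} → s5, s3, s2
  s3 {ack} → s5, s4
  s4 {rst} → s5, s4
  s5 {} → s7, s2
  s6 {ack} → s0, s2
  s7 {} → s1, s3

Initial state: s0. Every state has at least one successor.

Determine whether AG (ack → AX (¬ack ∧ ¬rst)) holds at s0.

Does not hold

States satisfying ack → AX (¬ack ∧ ¬rst): {s2, s4, s5, s7}.
States satisfying AG (ack → AX (¬ack ∧ ¬rst)): ∅.
s0 is reachable from s0 and violates ack → AX (¬ack ∧ ¬rst), so AG fails at s0.
s0 ∉ Sat(AG (ack → AX (¬ack ∧ ¬rst))).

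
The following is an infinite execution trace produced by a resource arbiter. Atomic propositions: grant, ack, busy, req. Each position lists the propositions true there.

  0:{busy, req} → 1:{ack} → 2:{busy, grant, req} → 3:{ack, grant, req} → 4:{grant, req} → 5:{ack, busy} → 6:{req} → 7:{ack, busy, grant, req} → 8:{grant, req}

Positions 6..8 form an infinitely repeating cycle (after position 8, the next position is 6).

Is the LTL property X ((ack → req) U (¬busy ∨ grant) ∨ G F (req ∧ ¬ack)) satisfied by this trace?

Holds

The position after 0 is 1; (ack → req) U (¬busy ∨ grant) ∨ G F (req ∧ ¬ack) is true there.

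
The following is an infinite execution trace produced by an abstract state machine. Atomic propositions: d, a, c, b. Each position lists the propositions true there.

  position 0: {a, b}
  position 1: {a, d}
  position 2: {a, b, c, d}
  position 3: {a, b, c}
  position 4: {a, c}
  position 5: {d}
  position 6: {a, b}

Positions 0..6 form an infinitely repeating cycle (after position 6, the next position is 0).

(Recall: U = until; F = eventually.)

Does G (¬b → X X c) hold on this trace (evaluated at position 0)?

¬b → X X c must hold at every position from 0 onward. It fails at position 4, so G (¬b → X X c) is false.
Positions where ¬b holds: 1, 4, 5.
Check X X c at each: 1→ok, 4→fails, 5→fails.

No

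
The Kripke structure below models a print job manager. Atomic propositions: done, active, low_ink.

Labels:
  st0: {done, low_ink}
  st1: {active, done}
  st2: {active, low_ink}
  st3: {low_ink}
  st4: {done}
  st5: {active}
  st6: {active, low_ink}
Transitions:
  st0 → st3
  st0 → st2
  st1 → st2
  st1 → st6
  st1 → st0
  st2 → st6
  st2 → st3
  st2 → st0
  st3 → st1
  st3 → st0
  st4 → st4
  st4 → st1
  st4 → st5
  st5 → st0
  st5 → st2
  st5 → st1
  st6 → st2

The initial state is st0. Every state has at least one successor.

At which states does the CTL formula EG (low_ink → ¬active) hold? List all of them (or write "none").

States satisfying low_ink → ¬active: {st0, st1, st3, st4, st5}.
States satisfying EG (low_ink → ¬active): {st0, st1, st3, st4, st5}.

{st0, st1, st3, st4, st5}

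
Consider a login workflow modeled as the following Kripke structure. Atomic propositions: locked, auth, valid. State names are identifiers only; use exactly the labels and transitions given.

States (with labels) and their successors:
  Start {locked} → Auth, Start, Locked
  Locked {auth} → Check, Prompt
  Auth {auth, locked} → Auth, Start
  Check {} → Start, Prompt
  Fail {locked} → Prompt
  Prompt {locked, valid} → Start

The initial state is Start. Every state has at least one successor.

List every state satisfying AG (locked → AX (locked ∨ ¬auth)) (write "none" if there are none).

States satisfying locked → AX (locked ∨ ¬auth): {Locked, Auth, Check, Fail, Prompt}.
States satisfying AG (locked → AX (locked ∨ ¬auth)): ∅.

none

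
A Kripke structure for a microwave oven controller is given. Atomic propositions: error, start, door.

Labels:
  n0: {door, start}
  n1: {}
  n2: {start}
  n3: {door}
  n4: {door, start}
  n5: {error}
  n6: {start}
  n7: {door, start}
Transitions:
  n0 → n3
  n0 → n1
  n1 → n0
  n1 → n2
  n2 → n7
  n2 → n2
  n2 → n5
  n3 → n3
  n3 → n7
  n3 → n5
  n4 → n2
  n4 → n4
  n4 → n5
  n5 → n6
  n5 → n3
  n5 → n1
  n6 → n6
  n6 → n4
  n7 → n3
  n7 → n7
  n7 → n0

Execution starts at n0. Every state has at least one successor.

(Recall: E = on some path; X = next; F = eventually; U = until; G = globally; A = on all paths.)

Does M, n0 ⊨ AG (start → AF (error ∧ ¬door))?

Does not hold

States satisfying start → AF (error ∧ ¬door): {n1, n3, n5}.
States satisfying AG (start → AF (error ∧ ¬door)): ∅.
n0 is reachable from n0 and violates start → AF (error ∧ ¬door), so AG fails at n0.
n0 ∉ Sat(AG (start → AF (error ∧ ¬door))).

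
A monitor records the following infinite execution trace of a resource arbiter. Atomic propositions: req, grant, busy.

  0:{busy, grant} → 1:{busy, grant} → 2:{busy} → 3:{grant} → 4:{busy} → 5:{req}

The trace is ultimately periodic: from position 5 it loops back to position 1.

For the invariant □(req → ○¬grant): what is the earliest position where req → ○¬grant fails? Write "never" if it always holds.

Check req → ○¬grant at each position in order: 0 ✓, 1 ✓, 2 ✓, 3 ✓, 4 ✓.
At position 5 the labels are {req} and the next position 1 has {busy, grant}, so req → ○¬grant is false there. This is the first violation.

5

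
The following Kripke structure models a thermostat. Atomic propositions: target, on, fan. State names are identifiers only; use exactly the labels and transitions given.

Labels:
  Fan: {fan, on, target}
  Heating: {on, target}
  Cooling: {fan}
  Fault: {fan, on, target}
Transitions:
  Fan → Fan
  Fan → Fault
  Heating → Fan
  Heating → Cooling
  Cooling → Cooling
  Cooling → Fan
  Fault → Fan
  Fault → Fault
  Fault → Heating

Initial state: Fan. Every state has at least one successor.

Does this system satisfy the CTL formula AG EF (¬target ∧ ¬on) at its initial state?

States satisfying EF (¬target ∧ ¬on): {Fan, Heating, Cooling, Fault}.
States satisfying AG EF (¬target ∧ ¬on): {Fan, Heating, Cooling, Fault}.
Every state reachable from Fan satisfies EF (¬target ∧ ¬on).
Fan ∈ Sat(AG EF (¬target ∧ ¬on)).

Yes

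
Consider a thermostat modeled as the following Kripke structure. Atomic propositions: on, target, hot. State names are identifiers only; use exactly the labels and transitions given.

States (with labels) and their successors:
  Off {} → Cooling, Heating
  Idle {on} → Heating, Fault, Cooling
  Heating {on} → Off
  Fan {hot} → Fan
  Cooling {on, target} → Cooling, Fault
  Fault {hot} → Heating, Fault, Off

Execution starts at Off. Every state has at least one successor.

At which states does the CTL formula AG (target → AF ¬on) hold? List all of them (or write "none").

States satisfying target → AF ¬on: {Off, Idle, Heating, Fan, Fault}.
States satisfying AG (target → AF ¬on): {Fan}.

{Fan}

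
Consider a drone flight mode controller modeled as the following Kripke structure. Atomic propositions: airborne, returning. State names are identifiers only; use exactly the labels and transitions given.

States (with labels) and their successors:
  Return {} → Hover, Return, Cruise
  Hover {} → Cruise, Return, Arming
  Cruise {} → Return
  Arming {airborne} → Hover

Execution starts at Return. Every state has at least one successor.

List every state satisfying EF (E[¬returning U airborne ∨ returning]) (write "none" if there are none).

{Return, Hover, Cruise, Arming}

States satisfying E[¬returning U airborne ∨ returning]: {Return, Hover, Cruise, Arming}.
States satisfying EF (E[¬returning U airborne ∨ returning]): {Return, Hover, Cruise, Arming}.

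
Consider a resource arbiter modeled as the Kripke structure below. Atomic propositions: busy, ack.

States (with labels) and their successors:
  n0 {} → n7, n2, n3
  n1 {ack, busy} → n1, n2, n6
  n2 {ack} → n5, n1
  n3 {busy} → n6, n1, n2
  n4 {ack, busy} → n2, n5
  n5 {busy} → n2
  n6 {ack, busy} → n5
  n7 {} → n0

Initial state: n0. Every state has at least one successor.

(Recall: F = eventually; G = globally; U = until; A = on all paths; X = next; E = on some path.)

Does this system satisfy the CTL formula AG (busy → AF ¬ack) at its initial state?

Does not hold

States satisfying busy → AF ¬ack: {n0, n2, n3, n5, n6, n7}.
States satisfying AG (busy → AF ¬ack): ∅.
n1 is reachable from n0 and violates busy → AF ¬ack, so AG fails at n0.
n0 ∉ Sat(AG (busy → AF ¬ack)).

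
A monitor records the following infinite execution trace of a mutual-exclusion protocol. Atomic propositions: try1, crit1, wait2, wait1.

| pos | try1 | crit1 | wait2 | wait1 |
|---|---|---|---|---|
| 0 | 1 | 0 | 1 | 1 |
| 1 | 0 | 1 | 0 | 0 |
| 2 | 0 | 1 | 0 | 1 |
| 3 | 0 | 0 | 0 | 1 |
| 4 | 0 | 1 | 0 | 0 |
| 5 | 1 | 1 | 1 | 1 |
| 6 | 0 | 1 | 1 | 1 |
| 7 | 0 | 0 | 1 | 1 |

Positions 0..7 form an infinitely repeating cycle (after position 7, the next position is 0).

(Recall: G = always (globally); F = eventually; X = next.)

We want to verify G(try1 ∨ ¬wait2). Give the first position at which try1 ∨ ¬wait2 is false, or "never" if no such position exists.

6

Check try1 ∨ ¬wait2 at each position in order: 0 ✓, 1 ✓, 2 ✓, 3 ✓, 4 ✓, 5 ✓.
At position 6 the labels are {crit1, wait1, wait2}, so try1 ∨ ¬wait2 is false there. This is the first violation.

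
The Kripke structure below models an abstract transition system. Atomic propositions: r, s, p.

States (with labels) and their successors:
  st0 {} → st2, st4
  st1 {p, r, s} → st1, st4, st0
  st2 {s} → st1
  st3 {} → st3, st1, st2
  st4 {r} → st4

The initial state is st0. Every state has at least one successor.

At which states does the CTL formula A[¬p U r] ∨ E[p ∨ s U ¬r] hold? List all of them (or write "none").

States satisfying ¬p: {st0, st2, st3, st4}.
States satisfying r: {st1, st4}.
States satisfying A[¬p U r]: {st0, st1, st2, st4}.
States satisfying p ∨ s: {st1, st2}.
States satisfying ¬r: {st0, st2, st3}.
States satisfying E[p ∨ s U ¬r]: {st0, st1, st2, st3}.
States satisfying A[¬p U r] ∨ E[p ∨ s U ¬r]: {st0, st1, st2, st3, st4}.

{st0, st1, st2, st3, st4}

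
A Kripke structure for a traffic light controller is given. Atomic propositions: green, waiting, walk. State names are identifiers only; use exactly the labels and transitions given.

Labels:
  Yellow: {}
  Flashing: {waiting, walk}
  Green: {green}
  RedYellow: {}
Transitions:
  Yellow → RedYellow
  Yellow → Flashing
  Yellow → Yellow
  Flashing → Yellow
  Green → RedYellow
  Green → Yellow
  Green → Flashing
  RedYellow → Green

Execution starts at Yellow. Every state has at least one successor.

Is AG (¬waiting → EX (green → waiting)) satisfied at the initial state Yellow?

States satisfying ¬waiting → EX (green → waiting): {Yellow, Flashing, Green}.
States satisfying AG (¬waiting → EX (green → waiting)): ∅.
RedYellow is reachable from Yellow and violates ¬waiting → EX (green → waiting), so AG fails at Yellow.
Yellow ∉ Sat(AG (¬waiting → EX (green → waiting))).

Does not hold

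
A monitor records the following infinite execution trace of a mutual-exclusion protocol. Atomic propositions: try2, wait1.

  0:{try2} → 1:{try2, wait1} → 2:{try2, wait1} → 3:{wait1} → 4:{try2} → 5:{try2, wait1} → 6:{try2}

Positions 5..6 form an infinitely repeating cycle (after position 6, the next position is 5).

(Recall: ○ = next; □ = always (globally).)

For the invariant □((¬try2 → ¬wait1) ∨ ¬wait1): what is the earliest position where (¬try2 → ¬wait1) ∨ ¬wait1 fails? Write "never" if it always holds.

Check (¬try2 → ¬wait1) ∨ ¬wait1 at each position in order: 0 ✓, 1 ✓, 2 ✓.
At position 3 the labels are {wait1}, so (¬try2 → ¬wait1) ∨ ¬wait1 is false there. This is the first violation.

3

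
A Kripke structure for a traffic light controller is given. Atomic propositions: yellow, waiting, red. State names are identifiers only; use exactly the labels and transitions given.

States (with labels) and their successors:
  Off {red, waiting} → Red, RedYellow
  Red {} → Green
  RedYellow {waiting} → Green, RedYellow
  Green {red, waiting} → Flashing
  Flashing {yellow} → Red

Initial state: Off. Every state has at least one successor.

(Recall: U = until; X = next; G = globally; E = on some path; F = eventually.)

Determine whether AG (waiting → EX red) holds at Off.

Violated

States satisfying waiting → EX red: {Red, RedYellow, Flashing}.
States satisfying AG (waiting → EX red): ∅.
Green is reachable from Off and violates waiting → EX red, so AG fails at Off.
Off ∉ Sat(AG (waiting → EX red)).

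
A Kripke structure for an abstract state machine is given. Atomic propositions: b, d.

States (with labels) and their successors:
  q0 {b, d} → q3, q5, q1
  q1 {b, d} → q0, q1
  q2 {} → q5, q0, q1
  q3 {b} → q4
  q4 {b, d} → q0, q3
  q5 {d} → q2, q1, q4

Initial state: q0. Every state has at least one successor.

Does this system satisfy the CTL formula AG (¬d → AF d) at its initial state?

States satisfying ¬d → AF d: {q0, q1, q2, q3, q4, q5}.
States satisfying AG (¬d → AF d): {q0, q1, q2, q3, q4, q5}.
Every state reachable from q0 satisfies ¬d → AF d.
q0 ∈ Sat(AG (¬d → AF d)).

Satisfied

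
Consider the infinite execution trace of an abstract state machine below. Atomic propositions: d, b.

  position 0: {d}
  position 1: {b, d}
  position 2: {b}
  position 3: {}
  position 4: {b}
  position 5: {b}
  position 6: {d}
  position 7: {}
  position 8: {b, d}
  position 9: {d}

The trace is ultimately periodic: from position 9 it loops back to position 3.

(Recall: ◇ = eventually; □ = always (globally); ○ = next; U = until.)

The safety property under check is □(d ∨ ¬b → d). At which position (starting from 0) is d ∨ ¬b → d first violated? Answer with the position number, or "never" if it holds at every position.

3

Check d ∨ ¬b → d at each position in order: 0 ✓, 1 ✓, 2 ✓.
At position 3 the labels are {}, so d ∨ ¬b → d is false there. This is the first violation.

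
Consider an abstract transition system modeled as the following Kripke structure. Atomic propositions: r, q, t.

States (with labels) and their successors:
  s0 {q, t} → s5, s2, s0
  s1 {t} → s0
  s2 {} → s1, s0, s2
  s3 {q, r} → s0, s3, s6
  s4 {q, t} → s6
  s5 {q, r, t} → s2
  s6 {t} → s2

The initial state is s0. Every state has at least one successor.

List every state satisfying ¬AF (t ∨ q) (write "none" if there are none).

States satisfying t ∨ q: {s0, s1, s3, s4, s5, s6}.
States satisfying AF (t ∨ q): {s0, s1, s3, s4, s5, s6}.
States satisfying ¬AF (t ∨ q): {s2}.

{s2}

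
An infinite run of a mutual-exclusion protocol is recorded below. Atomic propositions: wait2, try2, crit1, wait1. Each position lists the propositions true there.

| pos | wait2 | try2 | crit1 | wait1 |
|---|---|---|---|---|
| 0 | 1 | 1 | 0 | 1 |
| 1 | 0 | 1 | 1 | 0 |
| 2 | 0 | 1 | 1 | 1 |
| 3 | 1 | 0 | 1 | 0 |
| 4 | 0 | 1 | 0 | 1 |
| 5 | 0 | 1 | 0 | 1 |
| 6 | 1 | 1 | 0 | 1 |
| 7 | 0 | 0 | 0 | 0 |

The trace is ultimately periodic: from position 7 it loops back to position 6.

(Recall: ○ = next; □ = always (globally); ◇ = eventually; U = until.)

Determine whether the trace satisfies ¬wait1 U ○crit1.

Walking from position 0: ○crit1 first holds at position 0, and ¬wait1 holds at every earlier position along the way, so ¬wait1 U ○crit1 holds.

Satisfied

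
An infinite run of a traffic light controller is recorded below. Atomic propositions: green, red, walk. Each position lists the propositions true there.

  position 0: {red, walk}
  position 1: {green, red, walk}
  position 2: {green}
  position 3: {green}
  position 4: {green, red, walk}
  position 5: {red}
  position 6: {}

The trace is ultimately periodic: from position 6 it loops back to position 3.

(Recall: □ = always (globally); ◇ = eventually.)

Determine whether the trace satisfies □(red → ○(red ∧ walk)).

Violated

red → ○(red ∧ walk) must hold at every position from 0 onward. It fails at position 1, so □(red → ○(red ∧ walk)) is false.
Positions where red holds: 0, 1, 4, 5.
Check ○(red ∧ walk) at each: 0→ok, 1→fails, 4→fails, 5→fails.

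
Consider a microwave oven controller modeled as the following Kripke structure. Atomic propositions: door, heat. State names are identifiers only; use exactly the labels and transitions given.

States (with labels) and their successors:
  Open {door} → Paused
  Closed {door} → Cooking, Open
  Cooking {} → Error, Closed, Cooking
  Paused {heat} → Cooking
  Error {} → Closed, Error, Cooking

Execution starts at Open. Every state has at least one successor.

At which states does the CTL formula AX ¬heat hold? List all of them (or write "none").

{Closed, Cooking, Paused, Error}

States satisfying ¬heat: {Open, Closed, Cooking, Error}.
States satisfying AX ¬heat: {Closed, Cooking, Paused, Error}.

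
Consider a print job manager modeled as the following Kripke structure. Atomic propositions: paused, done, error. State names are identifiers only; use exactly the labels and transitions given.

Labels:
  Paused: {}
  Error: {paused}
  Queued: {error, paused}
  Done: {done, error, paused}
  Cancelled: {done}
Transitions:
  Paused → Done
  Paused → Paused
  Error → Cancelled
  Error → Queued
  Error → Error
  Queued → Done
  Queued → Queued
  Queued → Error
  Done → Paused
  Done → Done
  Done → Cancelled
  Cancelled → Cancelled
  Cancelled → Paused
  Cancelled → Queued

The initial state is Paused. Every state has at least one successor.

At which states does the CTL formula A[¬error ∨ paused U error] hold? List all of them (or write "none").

{Queued, Done}

States satisfying ¬error ∨ paused: {Paused, Error, Queued, Done, Cancelled}.
States satisfying error: {Queued, Done}.
States satisfying A[¬error ∨ paused U error]: {Queued, Done}.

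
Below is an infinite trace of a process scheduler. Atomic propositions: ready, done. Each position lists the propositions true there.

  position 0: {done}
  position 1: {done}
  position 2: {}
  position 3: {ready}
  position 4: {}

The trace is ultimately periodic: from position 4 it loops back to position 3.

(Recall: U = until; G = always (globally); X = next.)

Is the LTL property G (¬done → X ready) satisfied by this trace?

Violated

¬done → X ready must hold at every position from 0 onward. It fails at position 3, so G (¬done → X ready) is false.
Positions where ¬done holds: 2, 3, 4.
Check X ready at each: 2→ok, 3→fails, 4→ok.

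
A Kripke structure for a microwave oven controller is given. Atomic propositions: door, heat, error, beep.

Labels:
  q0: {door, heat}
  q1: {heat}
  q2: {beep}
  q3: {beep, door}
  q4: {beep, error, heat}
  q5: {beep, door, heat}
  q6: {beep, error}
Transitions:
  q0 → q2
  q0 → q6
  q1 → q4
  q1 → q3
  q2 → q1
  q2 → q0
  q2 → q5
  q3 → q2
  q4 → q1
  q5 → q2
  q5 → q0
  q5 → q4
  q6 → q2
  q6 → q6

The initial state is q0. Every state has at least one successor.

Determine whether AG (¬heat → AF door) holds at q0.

States satisfying ¬heat → AF door: {q0, q1, q3, q4, q5}.
States satisfying AG (¬heat → AF door): ∅.
q2 is reachable from q0 and violates ¬heat → AF door, so AG fails at q0.
q0 ∉ Sat(AG (¬heat → AF door)).

Does not hold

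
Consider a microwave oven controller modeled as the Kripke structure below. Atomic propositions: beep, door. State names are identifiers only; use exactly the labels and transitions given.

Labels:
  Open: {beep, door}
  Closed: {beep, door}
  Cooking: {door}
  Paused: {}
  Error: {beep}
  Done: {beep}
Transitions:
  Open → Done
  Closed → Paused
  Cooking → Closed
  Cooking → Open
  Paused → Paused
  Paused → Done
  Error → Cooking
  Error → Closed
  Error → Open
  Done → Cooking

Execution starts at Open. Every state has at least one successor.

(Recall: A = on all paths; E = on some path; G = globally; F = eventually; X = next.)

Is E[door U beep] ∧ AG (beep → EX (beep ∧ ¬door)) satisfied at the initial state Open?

Does not hold

States satisfying door: {Open, Closed, Cooking}.
States satisfying beep: {Open, Closed, Error, Done}.
States satisfying E[door U beep]: {Open, Closed, Cooking, Error, Done}.
States satisfying beep → EX (beep ∧ ¬door): {Open, Cooking, Paused}.
States satisfying AG (beep → EX (beep ∧ ¬door)): ∅.
States satisfying E[door U beep] ∧ AG (beep → EX (beep ∧ ¬door)): ∅.
Open ∉ Sat(E[door U beep] ∧ AG (beep → EX (beep ∧ ¬door))).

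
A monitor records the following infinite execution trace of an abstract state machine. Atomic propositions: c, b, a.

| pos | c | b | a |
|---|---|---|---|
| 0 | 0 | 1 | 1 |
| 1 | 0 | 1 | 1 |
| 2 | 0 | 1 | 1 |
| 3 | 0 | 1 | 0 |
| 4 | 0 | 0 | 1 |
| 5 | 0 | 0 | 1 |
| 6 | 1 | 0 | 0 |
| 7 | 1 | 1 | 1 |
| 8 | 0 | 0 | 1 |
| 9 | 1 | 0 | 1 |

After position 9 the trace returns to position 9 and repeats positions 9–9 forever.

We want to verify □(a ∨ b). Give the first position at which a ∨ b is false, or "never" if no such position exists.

6

Check a ∨ b at each position in order: 0 ✓, 1 ✓, 2 ✓, 3 ✓, 4 ✓, 5 ✓.
At position 6 the labels are {c}, so a ∨ b is false there. This is the first violation.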